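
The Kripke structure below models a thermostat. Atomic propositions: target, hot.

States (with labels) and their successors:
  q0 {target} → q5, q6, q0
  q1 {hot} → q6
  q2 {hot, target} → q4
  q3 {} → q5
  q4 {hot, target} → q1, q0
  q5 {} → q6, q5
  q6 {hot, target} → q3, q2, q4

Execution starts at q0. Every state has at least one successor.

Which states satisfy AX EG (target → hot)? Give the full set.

{q1, q2, q3, q5, q6}

States satisfying EG (target → hot): {q1, q2, q3, q4, q5, q6}.
States satisfying AX EG (target → hot): {q1, q2, q3, q5, q6}.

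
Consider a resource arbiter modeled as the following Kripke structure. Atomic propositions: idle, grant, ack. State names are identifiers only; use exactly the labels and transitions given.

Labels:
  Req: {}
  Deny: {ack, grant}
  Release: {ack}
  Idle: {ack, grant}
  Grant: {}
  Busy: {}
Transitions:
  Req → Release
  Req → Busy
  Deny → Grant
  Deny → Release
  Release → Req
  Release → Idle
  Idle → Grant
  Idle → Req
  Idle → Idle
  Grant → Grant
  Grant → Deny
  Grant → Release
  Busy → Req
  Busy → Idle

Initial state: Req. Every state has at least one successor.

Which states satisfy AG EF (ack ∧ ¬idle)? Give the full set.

States satisfying EF (ack ∧ ¬idle): {Req, Deny, Release, Idle, Grant, Busy}.
States satisfying AG EF (ack ∧ ¬idle): {Req, Deny, Release, Idle, Grant, Busy}.

{Req, Deny, Release, Idle, Grant, Busy}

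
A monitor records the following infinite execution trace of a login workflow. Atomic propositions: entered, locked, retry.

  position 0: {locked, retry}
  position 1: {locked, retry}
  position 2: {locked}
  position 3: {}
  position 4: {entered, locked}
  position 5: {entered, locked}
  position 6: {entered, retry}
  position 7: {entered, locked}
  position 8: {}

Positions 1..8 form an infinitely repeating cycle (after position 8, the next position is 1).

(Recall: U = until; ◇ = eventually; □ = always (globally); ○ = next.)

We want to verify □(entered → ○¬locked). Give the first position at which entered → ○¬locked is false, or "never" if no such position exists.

Check entered → ○¬locked at each position in order: 0 ✓, 1 ✓, 2 ✓, 3 ✓.
At position 4 the labels are {entered, locked} and the next position 5 has {entered, locked}, so entered → ○¬locked is false there. This is the first violation.

4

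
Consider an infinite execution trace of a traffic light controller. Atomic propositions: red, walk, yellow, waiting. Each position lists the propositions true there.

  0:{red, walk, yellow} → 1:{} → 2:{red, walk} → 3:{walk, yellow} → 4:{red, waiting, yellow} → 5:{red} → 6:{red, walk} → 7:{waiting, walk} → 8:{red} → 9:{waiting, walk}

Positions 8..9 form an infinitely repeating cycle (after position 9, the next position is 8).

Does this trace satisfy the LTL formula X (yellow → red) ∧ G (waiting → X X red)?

The position after 0 is 1; yellow → red is true there.
waiting → X X red must hold at every position from 0 onward. It fails at position 7, so G (waiting → X X red) is false.
Positions where waiting holds: 4, 7, 9.
Check X X red at each: 4→ok, 7→fails, 9→fails.
At position 0: X (yellow → red) is true; G (waiting → X X red) is false; so X (yellow → red) ∧ G (waiting → X X red) is false.

Violated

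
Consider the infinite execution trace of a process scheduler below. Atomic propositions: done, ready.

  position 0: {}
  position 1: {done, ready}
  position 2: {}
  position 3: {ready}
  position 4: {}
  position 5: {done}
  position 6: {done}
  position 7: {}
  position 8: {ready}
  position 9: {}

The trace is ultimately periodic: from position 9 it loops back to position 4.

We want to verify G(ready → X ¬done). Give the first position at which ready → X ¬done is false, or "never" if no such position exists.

never

ready → X ¬done holds at every position 0..9, and those are all the positions the trace ever visits, so the invariant G(ready → X ¬done) is never violated.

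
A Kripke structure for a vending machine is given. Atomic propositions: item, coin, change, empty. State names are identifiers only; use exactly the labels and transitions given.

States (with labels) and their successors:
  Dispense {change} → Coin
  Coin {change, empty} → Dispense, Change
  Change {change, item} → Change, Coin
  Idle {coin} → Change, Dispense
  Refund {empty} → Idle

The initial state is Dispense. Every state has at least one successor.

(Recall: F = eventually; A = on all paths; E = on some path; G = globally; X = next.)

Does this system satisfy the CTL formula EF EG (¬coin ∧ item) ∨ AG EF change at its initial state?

States satisfying EG (¬coin ∧ item): {Change}.
States satisfying EF EG (¬coin ∧ item): {Dispense, Coin, Change, Idle, Refund}.
States satisfying EF change: {Dispense, Coin, Change, Idle, Refund}.
States satisfying AG EF change: {Dispense, Coin, Change, Idle, Refund}.
States satisfying EF EG (¬coin ∧ item) ∨ AG EF change: {Dispense, Coin, Change, Idle, Refund}.
Dispense ∈ Sat(EF EG (¬coin ∧ item) ∨ AG EF change).

Yes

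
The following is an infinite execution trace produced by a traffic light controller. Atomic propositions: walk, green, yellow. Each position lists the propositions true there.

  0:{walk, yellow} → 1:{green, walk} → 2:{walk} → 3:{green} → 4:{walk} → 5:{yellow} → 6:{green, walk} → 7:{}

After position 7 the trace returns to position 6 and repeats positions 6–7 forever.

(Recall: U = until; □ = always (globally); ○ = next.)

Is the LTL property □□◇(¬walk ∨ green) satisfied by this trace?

□◇(¬walk ∨ green) holds at every position 0..7, and those are all positions ever visited, so □□◇(¬walk ∨ green) holds.

Yes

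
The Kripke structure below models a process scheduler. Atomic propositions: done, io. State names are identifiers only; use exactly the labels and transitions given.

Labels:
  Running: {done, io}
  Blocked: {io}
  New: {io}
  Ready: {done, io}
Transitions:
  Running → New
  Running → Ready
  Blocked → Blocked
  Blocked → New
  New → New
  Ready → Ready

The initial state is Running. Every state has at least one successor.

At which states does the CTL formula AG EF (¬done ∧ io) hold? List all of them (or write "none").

States satisfying EF (¬done ∧ io): {Running, Blocked, New}.
States satisfying AG EF (¬done ∧ io): {Blocked, New}.

{Blocked, New}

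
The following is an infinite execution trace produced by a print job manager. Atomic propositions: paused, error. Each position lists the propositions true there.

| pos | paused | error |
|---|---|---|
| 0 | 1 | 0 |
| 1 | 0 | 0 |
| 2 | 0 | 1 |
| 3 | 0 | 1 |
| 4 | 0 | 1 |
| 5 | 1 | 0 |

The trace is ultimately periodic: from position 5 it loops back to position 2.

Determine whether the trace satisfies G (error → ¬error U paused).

Violated

error → ¬error U paused must hold at every position from 0 onward. It fails at position 2, so G (error → ¬error U paused) is false.
Positions where error holds: 2, 3, 4.
Check ¬error U paused at each: 2→fails, 3→fails, 4→fails.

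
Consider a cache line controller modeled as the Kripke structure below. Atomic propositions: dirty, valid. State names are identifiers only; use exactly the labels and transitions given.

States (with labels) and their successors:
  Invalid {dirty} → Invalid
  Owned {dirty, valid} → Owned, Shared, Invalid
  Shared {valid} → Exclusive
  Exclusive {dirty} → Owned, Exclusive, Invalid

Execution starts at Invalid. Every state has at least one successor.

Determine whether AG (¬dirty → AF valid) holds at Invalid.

States satisfying ¬dirty → AF valid: {Invalid, Owned, Shared, Exclusive}.
States satisfying AG (¬dirty → AF valid): {Invalid, Owned, Shared, Exclusive}.
Every state reachable from Invalid satisfies ¬dirty → AF valid.
Invalid ∈ Sat(AG (¬dirty → AF valid)).

Holds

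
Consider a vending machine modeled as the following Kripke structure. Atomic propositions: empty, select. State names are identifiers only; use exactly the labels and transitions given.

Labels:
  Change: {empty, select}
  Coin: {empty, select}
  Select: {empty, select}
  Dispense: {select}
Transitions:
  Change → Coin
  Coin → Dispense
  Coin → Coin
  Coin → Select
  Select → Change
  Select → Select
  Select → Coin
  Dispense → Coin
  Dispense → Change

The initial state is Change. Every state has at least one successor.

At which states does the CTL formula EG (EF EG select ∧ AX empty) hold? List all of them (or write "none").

States satisfying EF EG select ∧ AX empty: {Change, Select, Dispense}.
States satisfying EG (EF EG select ∧ AX empty): {Select}.

{Select}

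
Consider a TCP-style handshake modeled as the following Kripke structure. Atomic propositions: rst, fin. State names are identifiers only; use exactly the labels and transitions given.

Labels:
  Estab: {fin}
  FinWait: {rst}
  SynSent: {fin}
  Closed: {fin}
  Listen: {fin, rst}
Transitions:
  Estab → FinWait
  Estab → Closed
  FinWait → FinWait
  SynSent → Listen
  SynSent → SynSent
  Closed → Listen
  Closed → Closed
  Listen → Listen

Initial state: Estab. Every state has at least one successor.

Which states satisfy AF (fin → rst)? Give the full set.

States satisfying fin → rst: {FinWait, Listen}.
States satisfying AF (fin → rst): {FinWait, Listen}.

{FinWait, Listen}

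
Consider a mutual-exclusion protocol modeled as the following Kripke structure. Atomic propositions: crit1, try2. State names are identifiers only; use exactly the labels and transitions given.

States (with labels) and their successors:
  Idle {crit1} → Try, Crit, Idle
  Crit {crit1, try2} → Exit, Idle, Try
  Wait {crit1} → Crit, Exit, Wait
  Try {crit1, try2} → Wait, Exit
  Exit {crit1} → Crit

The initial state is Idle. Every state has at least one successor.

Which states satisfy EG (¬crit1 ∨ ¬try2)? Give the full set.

States satisfying ¬crit1 ∨ ¬try2: {Idle, Wait, Exit}.
States satisfying EG (¬crit1 ∨ ¬try2): {Idle, Wait}.

{Idle, Wait}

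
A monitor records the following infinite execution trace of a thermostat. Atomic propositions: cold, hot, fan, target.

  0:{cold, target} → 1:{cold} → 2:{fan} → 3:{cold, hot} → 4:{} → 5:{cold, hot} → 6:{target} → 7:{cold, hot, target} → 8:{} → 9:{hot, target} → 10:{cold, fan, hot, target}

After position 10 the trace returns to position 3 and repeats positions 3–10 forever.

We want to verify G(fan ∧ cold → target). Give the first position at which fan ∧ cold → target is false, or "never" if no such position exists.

fan ∧ cold → target holds at every position 0..10, and those are all the positions the trace ever visits, so the invariant G(fan ∧ cold → target) is never violated.

never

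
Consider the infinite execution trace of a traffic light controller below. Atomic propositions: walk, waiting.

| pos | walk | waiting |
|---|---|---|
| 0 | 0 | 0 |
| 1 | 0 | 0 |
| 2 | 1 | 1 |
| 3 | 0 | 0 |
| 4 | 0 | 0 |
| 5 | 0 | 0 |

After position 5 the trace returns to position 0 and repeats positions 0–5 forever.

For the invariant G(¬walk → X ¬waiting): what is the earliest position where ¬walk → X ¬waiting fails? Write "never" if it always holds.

1

Check ¬walk → X ¬waiting at each position in order: 0 ✓.
At position 1 the labels are {} and the next position 2 has {waiting, walk}, so ¬walk → X ¬waiting is false there. This is the first violation.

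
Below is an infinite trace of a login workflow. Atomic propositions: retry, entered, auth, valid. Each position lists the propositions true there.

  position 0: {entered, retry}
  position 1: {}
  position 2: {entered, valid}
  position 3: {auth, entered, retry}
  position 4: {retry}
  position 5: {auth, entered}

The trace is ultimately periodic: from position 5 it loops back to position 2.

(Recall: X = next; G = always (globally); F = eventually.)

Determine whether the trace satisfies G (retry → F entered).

retry → F entered holds at every position 0..5, and those are all positions ever visited, so G (retry → F entered) holds.
Positions where retry holds: 0, 3, 4.
Check F entered at each: 0→ok, 3→ok, 4→ok.

Yes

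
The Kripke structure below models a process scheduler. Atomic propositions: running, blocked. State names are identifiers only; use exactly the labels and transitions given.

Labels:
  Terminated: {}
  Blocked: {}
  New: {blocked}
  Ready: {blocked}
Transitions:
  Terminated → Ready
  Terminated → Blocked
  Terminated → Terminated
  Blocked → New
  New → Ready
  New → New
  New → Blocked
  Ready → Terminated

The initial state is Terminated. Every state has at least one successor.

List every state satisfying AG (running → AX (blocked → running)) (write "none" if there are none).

States satisfying running → AX (blocked → running): {Terminated, Blocked, New, Ready}.
States satisfying AG (running → AX (blocked → running)): {Terminated, Blocked, New, Ready}.

{Terminated, Blocked, New, Ready}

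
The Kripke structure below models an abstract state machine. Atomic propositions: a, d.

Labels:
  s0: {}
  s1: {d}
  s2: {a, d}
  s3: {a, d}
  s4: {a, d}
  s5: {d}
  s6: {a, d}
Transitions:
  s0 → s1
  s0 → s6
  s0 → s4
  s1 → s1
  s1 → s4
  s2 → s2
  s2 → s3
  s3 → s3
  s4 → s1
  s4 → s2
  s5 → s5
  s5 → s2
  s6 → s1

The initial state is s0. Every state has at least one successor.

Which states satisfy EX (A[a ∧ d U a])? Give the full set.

{s0, s1, s2, s3, s4, s5}

States satisfying A[a ∧ d U a]: {s2, s3, s4, s6}.
States satisfying EX (A[a ∧ d U a]): {s0, s1, s2, s3, s4, s5}.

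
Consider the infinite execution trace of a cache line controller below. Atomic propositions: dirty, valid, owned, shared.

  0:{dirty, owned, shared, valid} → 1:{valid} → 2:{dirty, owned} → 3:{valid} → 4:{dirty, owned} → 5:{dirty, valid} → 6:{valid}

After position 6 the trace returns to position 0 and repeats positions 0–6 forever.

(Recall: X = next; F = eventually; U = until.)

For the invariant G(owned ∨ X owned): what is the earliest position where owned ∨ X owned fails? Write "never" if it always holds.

Check owned ∨ X owned at each position in order: 0 ✓, 1 ✓, 2 ✓, 3 ✓, 4 ✓.
At position 5 the labels are {dirty, valid} and the next position 6 has {valid}, so owned ∨ X owned is false there. This is the first violation.

5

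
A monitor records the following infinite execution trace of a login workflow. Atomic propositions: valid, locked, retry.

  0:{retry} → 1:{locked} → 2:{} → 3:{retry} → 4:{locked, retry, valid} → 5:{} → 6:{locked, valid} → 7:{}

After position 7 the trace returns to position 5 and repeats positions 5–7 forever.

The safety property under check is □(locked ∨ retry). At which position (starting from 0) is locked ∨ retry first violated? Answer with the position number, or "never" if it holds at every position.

2

Check locked ∨ retry at each position in order: 0 ✓, 1 ✓.
At position 2 the labels are {}, so locked ∨ retry is false there. This is the first violation.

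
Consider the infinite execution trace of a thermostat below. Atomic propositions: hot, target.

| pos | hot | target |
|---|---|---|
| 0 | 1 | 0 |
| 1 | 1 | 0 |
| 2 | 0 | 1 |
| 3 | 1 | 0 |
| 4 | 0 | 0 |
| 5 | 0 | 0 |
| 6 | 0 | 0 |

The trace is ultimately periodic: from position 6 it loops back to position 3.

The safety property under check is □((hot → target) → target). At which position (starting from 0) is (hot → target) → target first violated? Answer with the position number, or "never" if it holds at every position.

4

Check (hot → target) → target at each position in order: 0 ✓, 1 ✓, 2 ✓, 3 ✓.
At position 4 the labels are {}, so (hot → target) → target is false there. This is the first violation.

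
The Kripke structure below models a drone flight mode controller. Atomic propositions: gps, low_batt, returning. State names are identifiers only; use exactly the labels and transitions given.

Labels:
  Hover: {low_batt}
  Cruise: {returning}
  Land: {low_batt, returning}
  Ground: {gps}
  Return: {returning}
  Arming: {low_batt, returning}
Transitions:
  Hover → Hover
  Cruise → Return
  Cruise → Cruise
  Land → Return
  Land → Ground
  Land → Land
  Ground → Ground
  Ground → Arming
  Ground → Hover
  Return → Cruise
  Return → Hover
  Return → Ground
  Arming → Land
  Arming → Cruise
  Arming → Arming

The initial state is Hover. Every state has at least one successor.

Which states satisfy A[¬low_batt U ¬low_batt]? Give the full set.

States satisfying ¬low_batt: {Cruise, Ground, Return}.
States satisfying A[¬low_batt U ¬low_batt]: {Cruise, Ground, Return}.

{Cruise, Ground, Return}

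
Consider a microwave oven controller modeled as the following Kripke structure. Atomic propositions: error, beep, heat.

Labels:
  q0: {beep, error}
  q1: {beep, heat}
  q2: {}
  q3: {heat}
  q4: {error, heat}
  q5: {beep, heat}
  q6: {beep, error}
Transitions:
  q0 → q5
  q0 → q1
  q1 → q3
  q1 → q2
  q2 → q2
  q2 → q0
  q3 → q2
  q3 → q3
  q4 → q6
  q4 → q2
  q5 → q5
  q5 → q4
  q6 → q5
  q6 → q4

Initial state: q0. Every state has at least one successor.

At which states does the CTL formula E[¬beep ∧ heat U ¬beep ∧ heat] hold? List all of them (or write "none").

{q3, q4}

States satisfying ¬beep ∧ heat: {q3, q4}.
States satisfying E[¬beep ∧ heat U ¬beep ∧ heat]: {q3, q4}.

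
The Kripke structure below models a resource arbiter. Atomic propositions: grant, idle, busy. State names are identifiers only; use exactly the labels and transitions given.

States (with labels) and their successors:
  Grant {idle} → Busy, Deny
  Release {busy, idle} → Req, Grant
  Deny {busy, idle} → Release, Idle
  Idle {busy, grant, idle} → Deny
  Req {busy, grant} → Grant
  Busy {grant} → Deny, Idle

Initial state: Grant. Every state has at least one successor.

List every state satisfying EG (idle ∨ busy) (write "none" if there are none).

States satisfying idle ∨ busy: {Grant, Release, Deny, Idle, Req}.
States satisfying EG (idle ∨ busy): {Grant, Release, Deny, Idle, Req}.

{Grant, Release, Deny, Idle, Req}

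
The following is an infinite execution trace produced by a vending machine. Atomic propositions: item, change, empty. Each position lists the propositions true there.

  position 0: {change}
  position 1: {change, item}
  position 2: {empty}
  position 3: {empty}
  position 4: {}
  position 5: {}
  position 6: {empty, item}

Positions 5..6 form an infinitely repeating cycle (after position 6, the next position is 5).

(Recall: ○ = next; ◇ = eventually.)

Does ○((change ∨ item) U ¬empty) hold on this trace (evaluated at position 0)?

The position after 0 is 1; (change ∨ item) U ¬empty is true there.

Holds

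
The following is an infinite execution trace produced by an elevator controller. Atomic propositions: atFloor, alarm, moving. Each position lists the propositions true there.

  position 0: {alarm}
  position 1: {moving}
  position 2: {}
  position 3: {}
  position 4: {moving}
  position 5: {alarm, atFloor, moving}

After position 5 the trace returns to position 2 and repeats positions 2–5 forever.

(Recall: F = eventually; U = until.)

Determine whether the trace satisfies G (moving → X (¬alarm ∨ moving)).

moving → X (¬alarm ∨ moving) holds at every position 0..5, and those are all positions ever visited, so G (moving → X (¬alarm ∨ moving)) holds.
Positions where moving holds: 1, 4, 5.
Check X (¬alarm ∨ moving) at each: 1→ok, 4→ok, 5→ok.

Yes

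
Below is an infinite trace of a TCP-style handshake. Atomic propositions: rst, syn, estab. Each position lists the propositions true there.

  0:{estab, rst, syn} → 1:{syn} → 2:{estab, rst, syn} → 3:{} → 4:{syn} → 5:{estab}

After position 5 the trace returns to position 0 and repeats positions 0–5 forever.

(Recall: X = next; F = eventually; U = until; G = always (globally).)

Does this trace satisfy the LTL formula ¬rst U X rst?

Walking from position 0: at position 0, X rst has not yet held and ¬rst fails, so ¬rst U X rst is false.

Violated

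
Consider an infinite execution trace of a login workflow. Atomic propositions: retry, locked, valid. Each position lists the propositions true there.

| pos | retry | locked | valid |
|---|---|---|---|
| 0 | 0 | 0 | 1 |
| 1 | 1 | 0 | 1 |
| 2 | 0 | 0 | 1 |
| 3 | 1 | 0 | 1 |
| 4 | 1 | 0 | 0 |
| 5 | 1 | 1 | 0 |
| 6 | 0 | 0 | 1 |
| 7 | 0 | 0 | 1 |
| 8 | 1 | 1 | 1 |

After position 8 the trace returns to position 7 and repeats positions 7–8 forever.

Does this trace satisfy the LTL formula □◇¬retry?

Holds

◇¬retry holds at every position 0..8, and those are all positions ever visited, so □◇¬retry holds.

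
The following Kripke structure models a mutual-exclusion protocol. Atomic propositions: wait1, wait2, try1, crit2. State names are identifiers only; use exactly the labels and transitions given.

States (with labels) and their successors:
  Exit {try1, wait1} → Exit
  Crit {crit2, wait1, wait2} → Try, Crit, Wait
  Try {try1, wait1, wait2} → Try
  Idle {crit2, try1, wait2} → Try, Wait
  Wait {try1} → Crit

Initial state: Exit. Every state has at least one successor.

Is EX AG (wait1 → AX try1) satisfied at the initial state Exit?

States satisfying AG (wait1 → AX try1): {Exit, Try}.
States satisfying EX AG (wait1 → AX try1): {Exit, Crit, Try, Idle}.
Exit ∈ Sat(EX AG (wait1 → AX try1)).

Satisfied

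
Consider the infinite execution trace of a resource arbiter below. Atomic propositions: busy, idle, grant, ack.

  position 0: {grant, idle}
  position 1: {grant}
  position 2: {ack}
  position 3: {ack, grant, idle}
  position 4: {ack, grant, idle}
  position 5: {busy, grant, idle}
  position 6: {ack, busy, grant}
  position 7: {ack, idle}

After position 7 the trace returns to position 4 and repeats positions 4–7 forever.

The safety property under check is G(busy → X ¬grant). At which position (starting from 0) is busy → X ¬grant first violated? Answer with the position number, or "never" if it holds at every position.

Check busy → X ¬grant at each position in order: 0 ✓, 1 ✓, 2 ✓, 3 ✓, 4 ✓.
At position 5 the labels are {busy, grant, idle} and the next position 6 has {ack, busy, grant}, so busy → X ¬grant is false there. This is the first violation.

5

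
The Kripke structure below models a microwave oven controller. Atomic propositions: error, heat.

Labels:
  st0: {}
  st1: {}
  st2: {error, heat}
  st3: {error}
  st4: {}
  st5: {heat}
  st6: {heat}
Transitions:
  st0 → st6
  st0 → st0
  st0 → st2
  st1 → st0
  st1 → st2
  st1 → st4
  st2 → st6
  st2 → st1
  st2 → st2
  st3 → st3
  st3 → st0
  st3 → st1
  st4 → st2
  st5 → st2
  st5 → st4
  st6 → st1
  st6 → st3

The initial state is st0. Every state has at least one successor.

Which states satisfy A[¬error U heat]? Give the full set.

States satisfying ¬error: {st0, st1, st4, st5, st6}.
States satisfying heat: {st2, st5, st6}.
States satisfying A[¬error U heat]: {st2, st4, st5, st6}.

{st2, st4, st5, st6}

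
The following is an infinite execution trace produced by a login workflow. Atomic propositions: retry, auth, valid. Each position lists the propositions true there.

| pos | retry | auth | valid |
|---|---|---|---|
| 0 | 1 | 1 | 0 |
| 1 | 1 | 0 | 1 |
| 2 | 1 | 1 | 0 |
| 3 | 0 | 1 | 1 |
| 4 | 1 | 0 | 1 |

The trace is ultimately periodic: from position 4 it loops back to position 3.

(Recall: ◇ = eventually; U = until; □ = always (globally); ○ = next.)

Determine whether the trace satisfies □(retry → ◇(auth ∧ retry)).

Violated

retry → ◇(auth ∧ retry) must hold at every position from 0 onward. It fails at position 4, so □(retry → ◇(auth ∧ retry)) is false.
Positions where retry holds: 0, 1, 2, 4.
Check ◇(auth ∧ retry) at each: 0→ok, 1→ok, 2→ok, 4→fails.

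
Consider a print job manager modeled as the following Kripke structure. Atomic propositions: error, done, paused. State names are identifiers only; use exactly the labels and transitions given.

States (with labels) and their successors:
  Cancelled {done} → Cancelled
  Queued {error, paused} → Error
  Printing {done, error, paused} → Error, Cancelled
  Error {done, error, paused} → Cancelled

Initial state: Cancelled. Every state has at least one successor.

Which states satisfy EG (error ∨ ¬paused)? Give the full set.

{Cancelled, Queued, Printing, Error}

States satisfying error ∨ ¬paused: {Cancelled, Queued, Printing, Error}.
States satisfying EG (error ∨ ¬paused): {Cancelled, Queued, Printing, Error}.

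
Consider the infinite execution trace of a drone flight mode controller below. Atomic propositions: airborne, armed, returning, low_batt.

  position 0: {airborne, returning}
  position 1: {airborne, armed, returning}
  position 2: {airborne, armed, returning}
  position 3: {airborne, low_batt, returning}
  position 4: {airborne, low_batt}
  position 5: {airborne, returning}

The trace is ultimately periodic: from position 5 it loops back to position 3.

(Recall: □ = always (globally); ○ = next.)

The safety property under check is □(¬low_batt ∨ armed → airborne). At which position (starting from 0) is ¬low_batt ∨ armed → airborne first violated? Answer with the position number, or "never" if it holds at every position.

never

¬low_batt ∨ armed → airborne holds at every position 0..5, and those are all the positions the trace ever visits, so the invariant □(¬low_batt ∨ armed → airborne) is never violated.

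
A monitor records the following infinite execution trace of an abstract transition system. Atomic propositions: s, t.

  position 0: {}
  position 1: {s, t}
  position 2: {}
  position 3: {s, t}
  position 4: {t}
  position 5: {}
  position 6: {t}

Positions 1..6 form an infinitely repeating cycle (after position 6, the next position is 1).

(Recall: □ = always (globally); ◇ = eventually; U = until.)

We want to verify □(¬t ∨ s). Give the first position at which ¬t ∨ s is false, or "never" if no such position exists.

Check ¬t ∨ s at each position in order: 0 ✓, 1 ✓, 2 ✓, 3 ✓.
At position 4 the labels are {t}, so ¬t ∨ s is false there. This is the first violation.

4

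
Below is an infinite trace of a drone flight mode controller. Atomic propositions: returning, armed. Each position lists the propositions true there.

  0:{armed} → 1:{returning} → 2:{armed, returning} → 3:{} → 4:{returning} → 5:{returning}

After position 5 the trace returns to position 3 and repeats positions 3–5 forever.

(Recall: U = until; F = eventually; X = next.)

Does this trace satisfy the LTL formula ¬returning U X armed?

Satisfied

Walking from position 0: X armed first holds at position 1, and ¬returning holds at every earlier position along the way, so ¬returning U X armed holds.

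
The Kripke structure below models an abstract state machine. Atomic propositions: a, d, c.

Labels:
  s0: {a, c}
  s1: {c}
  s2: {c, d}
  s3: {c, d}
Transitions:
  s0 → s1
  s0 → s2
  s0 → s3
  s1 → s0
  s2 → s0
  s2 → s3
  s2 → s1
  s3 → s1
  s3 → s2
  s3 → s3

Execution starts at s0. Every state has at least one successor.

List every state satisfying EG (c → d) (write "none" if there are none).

{s2, s3}

States satisfying c → d: {s2, s3}.
States satisfying EG (c → d): {s2, s3}.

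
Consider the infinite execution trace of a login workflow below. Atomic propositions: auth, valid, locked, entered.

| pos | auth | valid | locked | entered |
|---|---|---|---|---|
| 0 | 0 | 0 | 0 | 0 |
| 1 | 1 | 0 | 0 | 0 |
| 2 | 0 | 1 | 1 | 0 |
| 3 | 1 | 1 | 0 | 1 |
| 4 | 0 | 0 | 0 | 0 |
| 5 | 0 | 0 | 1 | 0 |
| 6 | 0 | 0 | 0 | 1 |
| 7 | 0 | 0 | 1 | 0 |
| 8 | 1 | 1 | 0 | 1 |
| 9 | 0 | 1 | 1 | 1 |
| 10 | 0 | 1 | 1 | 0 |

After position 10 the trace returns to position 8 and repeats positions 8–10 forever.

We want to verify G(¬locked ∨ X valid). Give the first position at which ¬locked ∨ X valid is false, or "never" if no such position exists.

Check ¬locked ∨ X valid at each position in order: 0 ✓, 1 ✓, 2 ✓, 3 ✓, 4 ✓.
At position 5 the labels are {locked} and the next position 6 has {entered}, so ¬locked ∨ X valid is false there. This is the first violation.

5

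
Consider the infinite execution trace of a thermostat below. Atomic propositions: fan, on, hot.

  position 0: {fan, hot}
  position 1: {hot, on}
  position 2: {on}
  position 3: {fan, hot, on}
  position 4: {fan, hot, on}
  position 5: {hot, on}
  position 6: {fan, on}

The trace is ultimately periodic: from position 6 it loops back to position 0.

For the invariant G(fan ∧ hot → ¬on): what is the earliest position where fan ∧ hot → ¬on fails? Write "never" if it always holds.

Check fan ∧ hot → ¬on at each position in order: 0 ✓, 1 ✓, 2 ✓.
At position 3 the labels are {fan, hot, on}, so fan ∧ hot → ¬on is false there. This is the first violation.

3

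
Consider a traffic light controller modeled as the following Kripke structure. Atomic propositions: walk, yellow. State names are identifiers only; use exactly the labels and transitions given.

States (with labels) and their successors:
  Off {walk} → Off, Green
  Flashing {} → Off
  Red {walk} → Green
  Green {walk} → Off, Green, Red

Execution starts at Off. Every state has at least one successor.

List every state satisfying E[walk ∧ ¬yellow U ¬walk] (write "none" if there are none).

{Flashing}

States satisfying walk ∧ ¬yellow: {Off, Red, Green}.
States satisfying ¬walk: {Flashing}.
States satisfying E[walk ∧ ¬yellow U ¬walk]: {Flashing}.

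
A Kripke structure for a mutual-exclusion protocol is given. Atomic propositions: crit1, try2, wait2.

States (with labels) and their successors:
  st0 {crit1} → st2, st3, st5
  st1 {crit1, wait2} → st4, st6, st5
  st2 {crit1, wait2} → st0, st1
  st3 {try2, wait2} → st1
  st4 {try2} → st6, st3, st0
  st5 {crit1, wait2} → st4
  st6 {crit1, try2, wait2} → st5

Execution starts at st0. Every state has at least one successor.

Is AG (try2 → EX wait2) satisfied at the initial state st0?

Yes

States satisfying try2 → EX wait2: {st0, st1, st2, st3, st4, st5, st6}.
States satisfying AG (try2 → EX wait2): {st0, st1, st2, st3, st4, st5, st6}.
Every state reachable from st0 satisfies try2 → EX wait2.
st0 ∈ Sat(AG (try2 → EX wait2)).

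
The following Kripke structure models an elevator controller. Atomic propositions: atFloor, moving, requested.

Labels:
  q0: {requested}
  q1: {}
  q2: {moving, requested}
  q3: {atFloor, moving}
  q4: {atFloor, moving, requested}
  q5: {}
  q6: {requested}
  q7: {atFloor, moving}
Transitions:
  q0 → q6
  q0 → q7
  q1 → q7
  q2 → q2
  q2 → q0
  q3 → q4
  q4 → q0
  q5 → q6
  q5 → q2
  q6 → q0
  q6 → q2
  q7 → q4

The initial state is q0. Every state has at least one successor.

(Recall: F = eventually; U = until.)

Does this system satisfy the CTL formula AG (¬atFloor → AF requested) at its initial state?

Holds

States satisfying ¬atFloor → AF requested: {q0, q1, q2, q3, q4, q5, q6, q7}.
States satisfying AG (¬atFloor → AF requested): {q0, q1, q2, q3, q4, q5, q6, q7}.
Every state reachable from q0 satisfies ¬atFloor → AF requested.
q0 ∈ Sat(AG (¬atFloor → AF requested)).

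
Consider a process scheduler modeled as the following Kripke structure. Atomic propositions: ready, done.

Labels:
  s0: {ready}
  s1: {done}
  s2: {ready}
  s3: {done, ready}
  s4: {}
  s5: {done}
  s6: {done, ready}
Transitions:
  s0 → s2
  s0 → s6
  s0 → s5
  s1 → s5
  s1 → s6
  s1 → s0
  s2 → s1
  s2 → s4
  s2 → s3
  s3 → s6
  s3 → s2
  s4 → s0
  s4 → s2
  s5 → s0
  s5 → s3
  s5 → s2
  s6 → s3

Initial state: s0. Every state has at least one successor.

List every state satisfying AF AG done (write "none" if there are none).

States satisfying AG done: ∅.
States satisfying AF AG done: ∅.

none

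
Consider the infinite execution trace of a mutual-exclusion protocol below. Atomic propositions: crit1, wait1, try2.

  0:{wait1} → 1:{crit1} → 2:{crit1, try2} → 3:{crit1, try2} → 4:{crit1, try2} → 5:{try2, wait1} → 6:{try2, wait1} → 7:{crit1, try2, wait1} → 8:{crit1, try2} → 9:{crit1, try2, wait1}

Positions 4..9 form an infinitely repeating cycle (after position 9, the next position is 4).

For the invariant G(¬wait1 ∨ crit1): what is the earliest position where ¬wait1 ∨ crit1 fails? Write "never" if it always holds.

At position 0 the labels are {wait1}, so ¬wait1 ∨ crit1 is false there. This is the first violation.

0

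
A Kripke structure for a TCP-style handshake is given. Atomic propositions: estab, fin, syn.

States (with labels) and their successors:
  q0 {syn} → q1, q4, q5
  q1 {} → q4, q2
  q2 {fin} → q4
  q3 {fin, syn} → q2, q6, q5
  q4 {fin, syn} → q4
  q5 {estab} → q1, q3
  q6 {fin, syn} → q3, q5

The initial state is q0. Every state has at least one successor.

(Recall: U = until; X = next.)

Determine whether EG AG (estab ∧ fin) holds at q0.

States satisfying AG (estab ∧ fin): ∅.
States satisfying EG AG (estab ∧ fin): ∅.
No suitable path/successor from q0 witnesses the formula.
q0 ∉ Sat(EG AG (estab ∧ fin)).

Does not hold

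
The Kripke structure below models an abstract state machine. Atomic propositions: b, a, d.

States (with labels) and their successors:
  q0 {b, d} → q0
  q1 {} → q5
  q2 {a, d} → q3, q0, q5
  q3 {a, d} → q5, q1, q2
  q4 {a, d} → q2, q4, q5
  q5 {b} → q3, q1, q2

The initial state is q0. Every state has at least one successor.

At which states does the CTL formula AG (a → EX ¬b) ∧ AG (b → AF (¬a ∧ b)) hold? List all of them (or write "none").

{q0, q1, q2, q3, q4, q5}

States satisfying a → EX ¬b: {q0, q1, q2, q3, q4, q5}.
States satisfying AG (a → EX ¬b): {q0, q1, q2, q3, q4, q5}.
States satisfying b → AF (¬a ∧ b): {q0, q1, q2, q3, q4, q5}.
States satisfying AG (b → AF (¬a ∧ b)): {q0, q1, q2, q3, q4, q5}.
States satisfying AG (a → EX ¬b) ∧ AG (b → AF (¬a ∧ b)): {q0, q1, q2, q3, q4, q5}.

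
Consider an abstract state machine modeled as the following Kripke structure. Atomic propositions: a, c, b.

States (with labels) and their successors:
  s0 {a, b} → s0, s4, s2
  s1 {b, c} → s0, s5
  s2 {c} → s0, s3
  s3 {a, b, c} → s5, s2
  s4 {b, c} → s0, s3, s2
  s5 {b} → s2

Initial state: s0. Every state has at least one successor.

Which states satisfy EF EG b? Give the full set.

{s0, s1, s2, s3, s4, s5}

States satisfying EG b: {s0, s1, s4}.
States satisfying EF EG b: {s0, s1, s2, s3, s4, s5}.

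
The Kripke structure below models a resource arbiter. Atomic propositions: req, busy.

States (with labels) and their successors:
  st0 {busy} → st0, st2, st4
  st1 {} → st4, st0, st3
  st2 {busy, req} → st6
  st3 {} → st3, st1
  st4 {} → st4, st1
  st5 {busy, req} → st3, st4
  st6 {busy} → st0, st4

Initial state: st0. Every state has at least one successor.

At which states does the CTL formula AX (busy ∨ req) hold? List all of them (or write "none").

{st2}

States satisfying busy ∨ req: {st0, st2, st5, st6}.
States satisfying AX (busy ∨ req): {st2}.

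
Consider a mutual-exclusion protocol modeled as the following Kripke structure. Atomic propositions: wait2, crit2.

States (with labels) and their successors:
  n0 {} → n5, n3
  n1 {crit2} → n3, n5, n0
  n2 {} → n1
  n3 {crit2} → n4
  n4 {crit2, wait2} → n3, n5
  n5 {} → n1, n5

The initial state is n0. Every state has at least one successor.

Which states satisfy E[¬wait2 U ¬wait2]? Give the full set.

States satisfying ¬wait2: {n0, n1, n2, n3, n5}.
States satisfying E[¬wait2 U ¬wait2]: {n0, n1, n2, n3, n5}.

{n0, n1, n2, n3, n5}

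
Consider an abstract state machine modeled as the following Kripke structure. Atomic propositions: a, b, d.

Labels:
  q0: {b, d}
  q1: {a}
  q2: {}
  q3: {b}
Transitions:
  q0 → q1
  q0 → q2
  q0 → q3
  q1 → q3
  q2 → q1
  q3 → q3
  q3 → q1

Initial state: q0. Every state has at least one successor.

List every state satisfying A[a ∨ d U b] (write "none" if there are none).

{q0, q1, q3}

States satisfying a ∨ d: {q0, q1}.
States satisfying b: {q0, q3}.
States satisfying A[a ∨ d U b]: {q0, q1, q3}.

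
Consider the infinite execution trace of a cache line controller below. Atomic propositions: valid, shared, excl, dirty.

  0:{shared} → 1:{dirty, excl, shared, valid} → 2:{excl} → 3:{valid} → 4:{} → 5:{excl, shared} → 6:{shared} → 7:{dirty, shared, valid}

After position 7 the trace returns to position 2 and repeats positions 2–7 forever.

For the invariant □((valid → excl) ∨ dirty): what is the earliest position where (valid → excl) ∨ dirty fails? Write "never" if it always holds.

3

Check (valid → excl) ∨ dirty at each position in order: 0 ✓, 1 ✓, 2 ✓.
At position 3 the labels are {valid}, so (valid → excl) ∨ dirty is false there. This is the first violation.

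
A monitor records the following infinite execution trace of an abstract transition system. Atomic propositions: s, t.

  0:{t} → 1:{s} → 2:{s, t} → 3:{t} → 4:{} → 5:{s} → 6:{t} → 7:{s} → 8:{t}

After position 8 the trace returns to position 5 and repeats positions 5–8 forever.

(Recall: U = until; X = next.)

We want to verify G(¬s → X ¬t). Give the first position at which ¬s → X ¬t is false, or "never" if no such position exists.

never

¬s → X ¬t holds at every position 0..8, and those are all the positions the trace ever visits, so the invariant G(¬s → X ¬t) is never violated.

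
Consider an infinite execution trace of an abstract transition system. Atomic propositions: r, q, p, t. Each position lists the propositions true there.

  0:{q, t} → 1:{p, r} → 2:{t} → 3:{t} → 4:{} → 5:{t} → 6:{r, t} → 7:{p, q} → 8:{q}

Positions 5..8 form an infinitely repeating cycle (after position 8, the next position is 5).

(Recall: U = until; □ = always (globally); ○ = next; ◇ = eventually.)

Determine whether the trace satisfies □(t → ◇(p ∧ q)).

t → ◇(p ∧ q) holds at every position 0..8, and those are all positions ever visited, so □(t → ◇(p ∧ q)) holds.
Positions where t holds: 0, 2, 3, 5, 6.
Check ◇(p ∧ q) at each: 0→ok, 2→ok, 3→ok, 5→ok, 6→ok.

Satisfied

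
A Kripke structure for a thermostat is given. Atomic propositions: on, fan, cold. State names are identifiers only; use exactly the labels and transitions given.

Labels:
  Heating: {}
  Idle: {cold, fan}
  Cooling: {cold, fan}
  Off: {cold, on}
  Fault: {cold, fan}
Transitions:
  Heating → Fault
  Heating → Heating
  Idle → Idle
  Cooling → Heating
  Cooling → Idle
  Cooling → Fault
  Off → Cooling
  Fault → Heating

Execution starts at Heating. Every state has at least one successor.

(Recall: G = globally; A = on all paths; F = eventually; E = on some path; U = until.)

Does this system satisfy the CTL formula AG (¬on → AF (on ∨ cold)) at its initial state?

States satisfying ¬on → AF (on ∨ cold): {Idle, Cooling, Off, Fault}.
States satisfying AG (¬on → AF (on ∨ cold)): {Idle}.
Heating is reachable from Heating and violates ¬on → AF (on ∨ cold), so AG fails at Heating.
Heating ∉ Sat(AG (¬on → AF (on ∨ cold))).

Violated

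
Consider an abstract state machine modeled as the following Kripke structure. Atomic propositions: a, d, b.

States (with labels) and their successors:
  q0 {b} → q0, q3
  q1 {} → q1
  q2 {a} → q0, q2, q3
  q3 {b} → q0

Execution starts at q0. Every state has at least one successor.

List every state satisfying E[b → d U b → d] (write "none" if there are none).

States satisfying b → d: {q1, q2}.
States satisfying E[b → d U b → d]: {q1, q2}.

{q1, q2}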